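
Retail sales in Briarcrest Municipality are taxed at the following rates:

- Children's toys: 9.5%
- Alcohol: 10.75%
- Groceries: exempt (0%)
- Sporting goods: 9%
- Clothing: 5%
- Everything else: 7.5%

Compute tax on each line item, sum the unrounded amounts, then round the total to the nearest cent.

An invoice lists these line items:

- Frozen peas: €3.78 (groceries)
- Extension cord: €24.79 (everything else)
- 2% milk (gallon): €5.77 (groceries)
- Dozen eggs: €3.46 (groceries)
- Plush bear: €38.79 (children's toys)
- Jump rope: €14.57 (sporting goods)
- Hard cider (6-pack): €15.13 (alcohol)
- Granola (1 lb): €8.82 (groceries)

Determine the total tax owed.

Frozen peas €3.78: groceries → 0% → €0.00
Extension cord €24.79: everything else → 7.5% → €1.85925
2% milk (gallon) €5.77: groceries → 0% → €0.00
Dozen eggs €3.46: groceries → 0% → €0.00
Plush bear €38.79: children's toys → 9.5% → €3.68505
Jump rope €14.57: sporting goods → 9% → €1.3113
Hard cider (6-pack) €15.13: alcohol → 10.75% → €1.626475
Granola (1 lb) €8.82: groceries → 0% → €0.00
Unrounded tax sum = €8.482075 → €8.48

€8.48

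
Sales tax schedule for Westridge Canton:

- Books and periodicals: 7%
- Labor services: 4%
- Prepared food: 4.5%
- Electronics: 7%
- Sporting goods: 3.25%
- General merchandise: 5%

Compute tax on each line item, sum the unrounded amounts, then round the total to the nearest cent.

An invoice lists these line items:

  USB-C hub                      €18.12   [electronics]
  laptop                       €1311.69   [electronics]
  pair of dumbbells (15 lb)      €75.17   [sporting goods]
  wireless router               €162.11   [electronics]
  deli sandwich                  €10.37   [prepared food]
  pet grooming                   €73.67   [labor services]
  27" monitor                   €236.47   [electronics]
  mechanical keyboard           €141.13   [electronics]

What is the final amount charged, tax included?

€2165.45

USB-C hub €18.12: electronics → 7% → €1.2684
Laptop €1311.69: electronics → 7% → €91.8183
Pair of dumbbells (15 lb) €75.17: sporting goods → 3.25% → €2.443025
Wireless router €162.11: electronics → 7% → €11.3477
Deli sandwich €10.37: prepared food → 4.5% → €0.46665
Pet grooming €73.67: labor services → 4% → €2.9468
27" monitor €236.47: electronics → 7% → €16.5529
Mechanical keyboard €141.13: electronics → 7% → €9.8791
Subtotal = €2028.73; unrounded tax = €136.722875 → €136.72; total due = €2165.45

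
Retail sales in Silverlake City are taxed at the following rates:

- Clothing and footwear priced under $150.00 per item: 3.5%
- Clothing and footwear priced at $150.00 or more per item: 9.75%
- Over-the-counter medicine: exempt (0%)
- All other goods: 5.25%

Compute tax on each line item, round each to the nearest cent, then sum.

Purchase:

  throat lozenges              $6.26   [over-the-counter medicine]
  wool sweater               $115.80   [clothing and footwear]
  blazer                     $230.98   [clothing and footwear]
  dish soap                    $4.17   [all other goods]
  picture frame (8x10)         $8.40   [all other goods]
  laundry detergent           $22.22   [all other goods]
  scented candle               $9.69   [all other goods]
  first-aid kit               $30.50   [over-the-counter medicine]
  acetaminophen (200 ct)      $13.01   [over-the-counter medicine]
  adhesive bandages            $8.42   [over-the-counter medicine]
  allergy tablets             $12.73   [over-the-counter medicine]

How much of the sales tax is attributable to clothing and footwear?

$26.57

Wool sweater $115.80: clothing and footwear, under $150.00 → 3.5% → $4.05
Blazer $230.98: clothing and footwear, $150.00 or more → 9.75% → $22.52
Tax on clothing and footwear = $4.05 + $22.52 = $26.57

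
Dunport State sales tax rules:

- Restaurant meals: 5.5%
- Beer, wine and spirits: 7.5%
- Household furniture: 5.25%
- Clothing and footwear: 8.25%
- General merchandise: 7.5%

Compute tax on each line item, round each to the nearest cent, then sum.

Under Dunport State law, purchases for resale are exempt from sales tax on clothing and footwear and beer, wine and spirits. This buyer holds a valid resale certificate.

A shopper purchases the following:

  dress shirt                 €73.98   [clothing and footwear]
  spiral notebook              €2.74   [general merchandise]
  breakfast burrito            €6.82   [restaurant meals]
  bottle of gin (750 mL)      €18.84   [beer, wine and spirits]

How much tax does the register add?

€0.59

Dress shirt €73.98: clothing and footwear, buyer-exempt → 0% → €0.00
Spiral notebook €2.74: general merchandise → 7.5% → €0.21
Breakfast burrito €6.82: restaurant meals → 5.5% → €0.38
Bottle of gin (750 mL) €18.84: beer, wine and spirits, buyer-exempt → 0% → €0.00
Total tax = €0.21 + €0.38 = €0.59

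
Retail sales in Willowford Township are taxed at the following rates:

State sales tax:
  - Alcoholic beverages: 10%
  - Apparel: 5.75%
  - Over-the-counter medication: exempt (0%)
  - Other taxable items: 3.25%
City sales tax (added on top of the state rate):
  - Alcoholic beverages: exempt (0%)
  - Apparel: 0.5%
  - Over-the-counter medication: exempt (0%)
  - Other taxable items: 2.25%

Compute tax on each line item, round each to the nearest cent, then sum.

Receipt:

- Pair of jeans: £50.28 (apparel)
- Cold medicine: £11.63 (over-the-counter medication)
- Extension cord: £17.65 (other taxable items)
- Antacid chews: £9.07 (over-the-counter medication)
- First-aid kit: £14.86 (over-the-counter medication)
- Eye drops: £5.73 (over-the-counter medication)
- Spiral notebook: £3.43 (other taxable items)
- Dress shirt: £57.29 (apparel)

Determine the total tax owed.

Pair of jeans £50.28: apparel → 5.75% + 0.5% city = 6.25% → £3.14
Cold medicine £11.63: over-the-counter medication → 0% + 0% city = 0% → £0.00
Extension cord £17.65: other taxable items → 3.25% + 2.25% city = 5.5% → £0.97
Antacid chews £9.07: over-the-counter medication → 0% + 0% city = 0% → £0.00
First-aid kit £14.86: over-the-counter medication → 0% + 0% city = 0% → £0.00
Eye drops £5.73: over-the-counter medication → 0% + 0% city = 0% → £0.00
Spiral notebook £3.43: other taxable items → 3.25% + 2.25% city = 5.5% → £0.19
Dress shirt £57.29: apparel → 5.75% + 0.5% city = 6.25% → £3.58
Total tax = £3.14 + £0.97 + £0.19 + £3.58 = £7.88

£7.88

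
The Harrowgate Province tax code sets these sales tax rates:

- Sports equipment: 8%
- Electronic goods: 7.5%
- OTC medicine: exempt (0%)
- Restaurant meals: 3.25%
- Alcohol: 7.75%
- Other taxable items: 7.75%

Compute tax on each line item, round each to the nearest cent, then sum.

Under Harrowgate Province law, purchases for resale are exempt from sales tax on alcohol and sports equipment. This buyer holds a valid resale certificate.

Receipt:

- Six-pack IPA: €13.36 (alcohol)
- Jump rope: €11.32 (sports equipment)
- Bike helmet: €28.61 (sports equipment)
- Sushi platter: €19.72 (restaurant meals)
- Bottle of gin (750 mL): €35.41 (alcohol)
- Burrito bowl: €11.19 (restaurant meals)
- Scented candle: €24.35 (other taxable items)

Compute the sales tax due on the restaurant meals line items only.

Sushi platter €19.72: restaurant meals → 3.25% → €0.64
Burrito bowl €11.19: restaurant meals → 3.25% → €0.36
Tax on restaurant meals = €0.64 + €0.36 = €1.00

€1.00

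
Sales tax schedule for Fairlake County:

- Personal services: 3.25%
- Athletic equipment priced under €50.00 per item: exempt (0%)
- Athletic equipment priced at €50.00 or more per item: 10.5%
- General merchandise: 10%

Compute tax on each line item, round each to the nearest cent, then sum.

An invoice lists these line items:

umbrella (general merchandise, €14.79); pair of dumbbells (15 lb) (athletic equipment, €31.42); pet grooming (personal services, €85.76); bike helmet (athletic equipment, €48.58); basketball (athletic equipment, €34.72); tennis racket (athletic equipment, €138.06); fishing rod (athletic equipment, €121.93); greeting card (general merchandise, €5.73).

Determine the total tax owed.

€32.14

Umbrella €14.79: general merchandise → 10% → €1.48
Pair of dumbbells (15 lb) €31.42: athletic equipment, under €50.00 → 0% → €0.00
Pet grooming €85.76: personal services → 3.25% → €2.79
Bike helmet €48.58: athletic equipment, under €50.00 → 0% → €0.00
Basketball €34.72: athletic equipment, under €50.00 → 0% → €0.00
Tennis racket €138.06: athletic equipment, €50.00 or more → 10.5% → €14.50
Fishing rod €121.93: athletic equipment, €50.00 or more → 10.5% → €12.80
Greeting card €5.73: general merchandise → 10% → €0.57
Total tax = €1.48 + €2.79 + €14.50 + €12.80 + €0.57 = €32.14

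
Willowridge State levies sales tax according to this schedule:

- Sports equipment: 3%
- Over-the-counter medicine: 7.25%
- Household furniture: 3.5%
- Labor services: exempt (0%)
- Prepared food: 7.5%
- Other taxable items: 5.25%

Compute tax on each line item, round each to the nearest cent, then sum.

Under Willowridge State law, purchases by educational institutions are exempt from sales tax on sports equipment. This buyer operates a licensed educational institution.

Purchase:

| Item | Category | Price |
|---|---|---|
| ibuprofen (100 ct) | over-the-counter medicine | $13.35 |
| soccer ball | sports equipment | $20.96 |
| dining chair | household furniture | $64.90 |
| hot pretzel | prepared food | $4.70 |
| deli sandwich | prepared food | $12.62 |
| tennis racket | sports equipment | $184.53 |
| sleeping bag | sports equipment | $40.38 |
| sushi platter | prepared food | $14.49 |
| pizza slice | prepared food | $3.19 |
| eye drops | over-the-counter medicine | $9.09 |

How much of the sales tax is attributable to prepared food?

$2.63

Hot pretzel $4.70: prepared food → 7.5% → $0.35
Deli sandwich $12.62: prepared food → 7.5% → $0.95
Sushi platter $14.49: prepared food → 7.5% → $1.09
Pizza slice $3.19: prepared food → 7.5% → $0.24
Tax on prepared food = $0.35 + $0.95 + $1.09 + $0.24 = $2.63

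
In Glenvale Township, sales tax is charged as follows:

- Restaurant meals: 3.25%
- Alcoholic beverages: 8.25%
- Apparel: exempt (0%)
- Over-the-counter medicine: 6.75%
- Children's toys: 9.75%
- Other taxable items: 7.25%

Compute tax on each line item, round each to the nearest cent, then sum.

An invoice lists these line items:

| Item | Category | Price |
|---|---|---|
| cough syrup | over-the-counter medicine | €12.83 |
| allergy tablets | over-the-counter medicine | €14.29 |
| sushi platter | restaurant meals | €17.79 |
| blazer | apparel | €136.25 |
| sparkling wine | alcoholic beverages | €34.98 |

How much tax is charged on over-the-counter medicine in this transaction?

€1.83

Cough syrup €12.83: over-the-counter medicine → 6.75% → €0.87
Allergy tablets €14.29: over-the-counter medicine → 6.75% → €0.96
Tax on over-the-counter medicine = €0.87 + €0.96 = €1.83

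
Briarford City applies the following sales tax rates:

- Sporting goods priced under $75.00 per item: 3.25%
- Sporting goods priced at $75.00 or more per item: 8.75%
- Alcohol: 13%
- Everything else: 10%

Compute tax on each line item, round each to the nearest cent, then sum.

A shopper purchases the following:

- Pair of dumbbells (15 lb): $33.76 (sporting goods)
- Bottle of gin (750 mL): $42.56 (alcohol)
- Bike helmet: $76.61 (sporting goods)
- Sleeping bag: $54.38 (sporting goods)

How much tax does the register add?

Pair of dumbbells (15 lb) $33.76: sporting goods, under $75.00 → 3.25% → $1.10
Bottle of gin (750 mL) $42.56: alcohol → 13% → $5.53
Bike helmet $76.61: sporting goods, $75.00 or more → 8.75% → $6.70
Sleeping bag $54.38: sporting goods, under $75.00 → 3.25% → $1.77
Total tax = $1.10 + $5.53 + $6.70 + $1.77 = $15.10

$15.10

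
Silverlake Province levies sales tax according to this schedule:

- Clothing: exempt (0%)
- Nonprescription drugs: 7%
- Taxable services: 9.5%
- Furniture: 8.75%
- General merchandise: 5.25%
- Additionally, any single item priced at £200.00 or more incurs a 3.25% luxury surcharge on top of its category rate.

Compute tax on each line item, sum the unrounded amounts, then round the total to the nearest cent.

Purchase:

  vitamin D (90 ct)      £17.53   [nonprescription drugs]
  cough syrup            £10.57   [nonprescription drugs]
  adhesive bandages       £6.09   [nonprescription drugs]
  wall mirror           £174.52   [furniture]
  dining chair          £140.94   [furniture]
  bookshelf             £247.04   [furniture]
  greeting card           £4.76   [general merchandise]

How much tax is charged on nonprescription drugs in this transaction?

Vitamin D (90 ct) £17.53: nonprescription drugs → 7% → £1.2271
Cough syrup £10.57: nonprescription drugs → 7% → £0.7399
Adhesive bandages £6.09: nonprescription drugs → 7% → £0.4263
Tax on nonprescription drugs: unrounded sum = £2.3933 → £2.39

£2.39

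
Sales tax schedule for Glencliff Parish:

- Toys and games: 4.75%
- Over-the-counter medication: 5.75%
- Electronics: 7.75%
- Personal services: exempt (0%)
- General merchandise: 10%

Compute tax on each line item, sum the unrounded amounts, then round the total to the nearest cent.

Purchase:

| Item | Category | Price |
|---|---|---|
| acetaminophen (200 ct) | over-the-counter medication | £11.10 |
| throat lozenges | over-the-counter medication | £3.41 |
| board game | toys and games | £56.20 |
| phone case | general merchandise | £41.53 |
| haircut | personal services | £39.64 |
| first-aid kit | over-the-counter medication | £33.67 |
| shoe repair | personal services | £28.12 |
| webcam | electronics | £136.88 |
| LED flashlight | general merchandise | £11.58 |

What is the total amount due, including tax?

Acetaminophen (200 ct) £11.10: over-the-counter medication → 5.75% → £0.63825
Throat lozenges £3.41: over-the-counter medication → 5.75% → £0.196075
Board game £56.20: toys and games → 4.75% → £2.6695
Phone case £41.53: general merchandise → 10% → £4.153
Haircut £39.64: personal services → 0% → £0.00
First-aid kit £33.67: over-the-counter medication → 5.75% → £1.936025
Shoe repair £28.12: personal services → 0% → £0.00
Webcam £136.88: electronics → 7.75% → £10.6082
LED flashlight £11.58: general merchandise → 10% → £1.158
Subtotal = £362.13; unrounded tax = £21.35905 → £21.36; total due = £383.49

£383.49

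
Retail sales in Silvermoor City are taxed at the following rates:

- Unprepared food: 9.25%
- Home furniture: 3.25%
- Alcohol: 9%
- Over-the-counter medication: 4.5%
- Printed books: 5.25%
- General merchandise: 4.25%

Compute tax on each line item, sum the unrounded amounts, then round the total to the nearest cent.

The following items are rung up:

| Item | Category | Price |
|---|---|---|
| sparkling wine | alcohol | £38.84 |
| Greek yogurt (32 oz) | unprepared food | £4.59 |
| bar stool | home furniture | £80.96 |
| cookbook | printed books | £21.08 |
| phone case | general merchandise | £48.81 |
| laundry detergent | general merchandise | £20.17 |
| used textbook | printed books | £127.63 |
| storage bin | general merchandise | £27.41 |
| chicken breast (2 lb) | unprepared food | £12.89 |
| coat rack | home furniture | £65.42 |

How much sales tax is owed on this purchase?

Sparkling wine £38.84: alcohol → 9% → £3.4956
Greek yogurt (32 oz) £4.59: unprepared food → 9.25% → £0.424575
Bar stool £80.96: home furniture → 3.25% → £2.6312
Cookbook £21.08: printed books → 5.25% → £1.1067
Phone case £48.81: general merchandise → 4.25% → £2.074425
Laundry detergent £20.17: general merchandise → 4.25% → £0.857225
Used textbook £127.63: printed books → 5.25% → £6.700575
Storage bin £27.41: general merchandise → 4.25% → £1.164925
Chicken breast (2 lb) £12.89: unprepared food → 9.25% → £1.192325
Coat rack £65.42: home furniture → 3.25% → £2.12615
Unrounded tax sum = £21.7737 → £21.77

£21.77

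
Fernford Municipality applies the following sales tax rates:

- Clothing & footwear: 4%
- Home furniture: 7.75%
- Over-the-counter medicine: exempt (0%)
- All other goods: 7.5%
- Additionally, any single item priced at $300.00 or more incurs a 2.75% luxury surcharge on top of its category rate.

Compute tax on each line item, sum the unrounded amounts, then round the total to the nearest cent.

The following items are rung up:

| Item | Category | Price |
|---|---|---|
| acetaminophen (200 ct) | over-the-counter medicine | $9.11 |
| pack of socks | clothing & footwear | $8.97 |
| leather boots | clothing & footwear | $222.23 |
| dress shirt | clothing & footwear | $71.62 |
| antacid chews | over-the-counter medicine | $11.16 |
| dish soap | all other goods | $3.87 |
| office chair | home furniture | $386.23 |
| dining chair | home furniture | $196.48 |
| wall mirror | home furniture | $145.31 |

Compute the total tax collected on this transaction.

Acetaminophen (200 ct) $9.11: over-the-counter medicine → 0% → $0.00
Pack of socks $8.97: clothing & footwear → 4% → $0.3588
Leather boots $222.23: clothing & footwear → 4% → $8.8892
Dress shirt $71.62: clothing & footwear → 4% → $2.8648
Antacid chews $11.16: over-the-counter medicine → 0% → $0.00
Dish soap $3.87: all other goods → 7.5% → $0.29025
Office chair $386.23: home furniture → 7.75% + 2.75% surcharge = 10.5% → $40.55415
Dining chair $196.48: home furniture → 7.75% → $15.2272
Wall mirror $145.31: home furniture → 7.75% → $11.261525
Unrounded tax sum = $79.445925 → $79.45

$79.45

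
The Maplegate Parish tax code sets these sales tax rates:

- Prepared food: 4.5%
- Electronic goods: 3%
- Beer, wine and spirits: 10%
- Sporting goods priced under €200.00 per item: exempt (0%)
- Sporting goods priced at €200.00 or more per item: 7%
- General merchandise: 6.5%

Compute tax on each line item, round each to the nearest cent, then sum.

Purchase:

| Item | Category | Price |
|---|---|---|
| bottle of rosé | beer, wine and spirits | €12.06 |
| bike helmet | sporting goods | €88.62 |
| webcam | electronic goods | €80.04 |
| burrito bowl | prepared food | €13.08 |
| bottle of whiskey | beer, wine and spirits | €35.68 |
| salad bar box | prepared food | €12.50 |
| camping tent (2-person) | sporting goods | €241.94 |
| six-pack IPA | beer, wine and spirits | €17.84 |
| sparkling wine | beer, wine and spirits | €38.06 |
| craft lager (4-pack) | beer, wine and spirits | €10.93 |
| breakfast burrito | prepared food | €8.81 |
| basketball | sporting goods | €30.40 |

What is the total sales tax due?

Bottle of rosé €12.06: beer, wine and spirits → 10% → €1.21
Bike helmet €88.62: sporting goods, under €200.00 → 0% → €0.00
Webcam €80.04: electronic goods → 3% → €2.40
Burrito bowl €13.08: prepared food → 4.5% → €0.59
Bottle of whiskey €35.68: beer, wine and spirits → 10% → €3.57
Salad bar box €12.50: prepared food → 4.5% → €0.56
Camping tent (2-person) €241.94: sporting goods, €200.00 or more → 7% → €16.94
Six-pack IPA €17.84: beer, wine and spirits → 10% → €1.78
Sparkling wine €38.06: beer, wine and spirits → 10% → €3.81
Craft lager (4-pack) €10.93: beer, wine and spirits → 10% → €1.09
Breakfast burrito €8.81: prepared food → 4.5% → €0.40
Basketball €30.40: sporting goods, under €200.00 → 0% → €0.00
Total tax = €1.21 + €2.40 + €0.59 + €3.57 + €0.56 + €16.94 + €1.78 + €3.81 + €1.09 + €0.40 = €32.35

€32.35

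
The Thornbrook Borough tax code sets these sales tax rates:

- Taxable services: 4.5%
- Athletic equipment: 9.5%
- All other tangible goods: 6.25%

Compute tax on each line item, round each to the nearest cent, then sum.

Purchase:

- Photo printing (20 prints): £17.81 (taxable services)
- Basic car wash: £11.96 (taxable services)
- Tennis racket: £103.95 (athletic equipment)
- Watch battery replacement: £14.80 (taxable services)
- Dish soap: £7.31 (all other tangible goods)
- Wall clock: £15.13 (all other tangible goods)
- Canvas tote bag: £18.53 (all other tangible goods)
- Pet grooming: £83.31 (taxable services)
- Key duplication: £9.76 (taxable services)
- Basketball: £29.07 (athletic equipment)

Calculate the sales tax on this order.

£21.41

Photo printing (20 prints) £17.81: taxable services → 4.5% → £0.80
Basic car wash £11.96: taxable services → 4.5% → £0.54
Tennis racket £103.95: athletic equipment → 9.5% → £9.88
Watch battery replacement £14.80: taxable services → 4.5% → £0.67
Dish soap £7.31: all other tangible goods → 6.25% → £0.46
Wall clock £15.13: all other tangible goods → 6.25% → £0.95
Canvas tote bag £18.53: all other tangible goods → 6.25% → £1.16
Pet grooming £83.31: taxable services → 4.5% → £3.75
Key duplication £9.76: taxable services → 4.5% → £0.44
Basketball £29.07: athletic equipment → 9.5% → £2.76
Total tax = £0.80 + £0.54 + £9.88 + £0.67 + £0.46 + £0.95 + £1.16 + £3.75 + £0.44 + £2.76 = £21.41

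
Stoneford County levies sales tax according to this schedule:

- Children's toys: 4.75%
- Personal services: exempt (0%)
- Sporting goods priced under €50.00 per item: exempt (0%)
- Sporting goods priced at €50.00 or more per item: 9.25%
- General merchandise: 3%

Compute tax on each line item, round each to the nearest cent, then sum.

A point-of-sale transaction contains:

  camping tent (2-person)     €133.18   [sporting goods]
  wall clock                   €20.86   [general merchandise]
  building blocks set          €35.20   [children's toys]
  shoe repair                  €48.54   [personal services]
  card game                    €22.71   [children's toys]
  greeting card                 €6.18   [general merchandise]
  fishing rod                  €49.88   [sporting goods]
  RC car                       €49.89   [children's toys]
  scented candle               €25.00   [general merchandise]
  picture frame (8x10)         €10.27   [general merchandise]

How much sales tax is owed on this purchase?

Camping tent (2-person) €133.18: sporting goods, €50.00 or more → 9.25% → €12.32
Wall clock €20.86: general merchandise → 3% → €0.63
Building blocks set €35.20: children's toys → 4.75% → €1.67
Shoe repair €48.54: personal services → 0% → €0.00
Card game €22.71: children's toys → 4.75% → €1.08
Greeting card €6.18: general merchandise → 3% → €0.19
Fishing rod €49.88: sporting goods, under €50.00 → 0% → €0.00
RC car €49.89: children's toys → 4.75% → €2.37
Scented candle €25.00: general merchandise → 3% → €0.75
Picture frame (8x10) €10.27: general merchandise → 3% → €0.31
Total tax = €12.32 + €0.63 + €1.67 + €1.08 + €0.19 + €2.37 + €0.75 + €0.31 = €19.32

€19.32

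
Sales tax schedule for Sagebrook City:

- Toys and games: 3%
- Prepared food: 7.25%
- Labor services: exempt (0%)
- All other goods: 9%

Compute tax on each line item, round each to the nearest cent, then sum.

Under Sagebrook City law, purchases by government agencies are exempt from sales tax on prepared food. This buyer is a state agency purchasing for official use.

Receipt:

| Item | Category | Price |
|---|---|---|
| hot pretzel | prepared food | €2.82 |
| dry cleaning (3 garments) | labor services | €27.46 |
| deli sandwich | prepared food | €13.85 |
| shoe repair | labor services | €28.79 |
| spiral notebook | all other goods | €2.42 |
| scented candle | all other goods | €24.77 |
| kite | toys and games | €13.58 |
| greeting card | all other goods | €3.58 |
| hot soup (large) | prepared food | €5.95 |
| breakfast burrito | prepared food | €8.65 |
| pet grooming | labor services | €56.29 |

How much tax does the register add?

€3.18

Hot pretzel €2.82: prepared food, buyer-exempt → 0% → €0.00
Dry cleaning (3 garments) €27.46: labor services → 0% → €0.00
Deli sandwich €13.85: prepared food, buyer-exempt → 0% → €0.00
Shoe repair €28.79: labor services → 0% → €0.00
Spiral notebook €2.42: all other goods → 9% → €0.22
Scented candle €24.77: all other goods → 9% → €2.23
Kite €13.58: toys and games → 3% → €0.41
Greeting card €3.58: all other goods → 9% → €0.32
Hot soup (large) €5.95: prepared food, buyer-exempt → 0% → €0.00
Breakfast burrito €8.65: prepared food, buyer-exempt → 0% → €0.00
Pet grooming €56.29: labor services → 0% → €0.00
Total tax = €0.22 + €2.23 + €0.41 + €0.32 = €3.18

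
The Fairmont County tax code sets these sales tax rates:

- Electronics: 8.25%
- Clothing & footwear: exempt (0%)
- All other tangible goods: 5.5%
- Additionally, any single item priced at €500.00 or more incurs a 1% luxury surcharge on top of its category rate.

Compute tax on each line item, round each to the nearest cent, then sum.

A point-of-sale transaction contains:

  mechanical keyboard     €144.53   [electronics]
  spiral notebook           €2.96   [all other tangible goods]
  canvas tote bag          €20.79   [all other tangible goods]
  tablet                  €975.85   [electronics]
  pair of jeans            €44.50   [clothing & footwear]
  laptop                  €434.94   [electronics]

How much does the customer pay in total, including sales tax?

€1762.94

Mechanical keyboard €144.53: electronics → 8.25% → €11.92
Spiral notebook €2.96: all other tangible goods → 5.5% → €0.16
Canvas tote bag €20.79: all other tangible goods → 5.5% → €1.14
Tablet €975.85: electronics → 8.25% + 1% surcharge = 9.25% → €90.27
Pair of jeans €44.50: clothing & footwear → 0% → €0.00
Laptop €434.94: electronics → 8.25% → €35.88
Subtotal = €1623.57; tax = €139.37; total due = €1762.94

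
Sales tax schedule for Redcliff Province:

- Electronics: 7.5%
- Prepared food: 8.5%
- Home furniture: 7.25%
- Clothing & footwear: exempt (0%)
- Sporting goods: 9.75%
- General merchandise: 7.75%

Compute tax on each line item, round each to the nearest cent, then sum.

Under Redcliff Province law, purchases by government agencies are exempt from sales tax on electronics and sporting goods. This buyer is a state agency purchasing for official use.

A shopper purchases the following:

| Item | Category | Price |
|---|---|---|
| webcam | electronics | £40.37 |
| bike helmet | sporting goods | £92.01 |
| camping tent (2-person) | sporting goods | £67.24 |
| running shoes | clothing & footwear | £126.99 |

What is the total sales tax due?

£0.00

Webcam £40.37: electronics, buyer-exempt → 0% → £0.00
Bike helmet £92.01: sporting goods, buyer-exempt → 0% → £0.00
Camping tent (2-person) £67.24: sporting goods, buyer-exempt → 0% → £0.00
Running shoes £126.99: clothing & footwear → 0% → £0.00
Total tax = £0.00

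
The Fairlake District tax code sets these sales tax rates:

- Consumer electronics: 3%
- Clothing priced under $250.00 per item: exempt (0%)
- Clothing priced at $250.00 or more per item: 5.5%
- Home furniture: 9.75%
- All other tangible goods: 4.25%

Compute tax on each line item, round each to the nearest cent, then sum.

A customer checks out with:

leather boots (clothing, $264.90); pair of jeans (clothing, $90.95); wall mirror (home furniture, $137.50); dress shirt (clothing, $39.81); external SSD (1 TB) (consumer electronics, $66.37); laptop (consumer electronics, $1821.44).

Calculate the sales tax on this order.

$84.61

Leather boots $264.90: clothing, $250.00 or more → 5.5% → $14.57
Pair of jeans $90.95: clothing, under $250.00 → 0% → $0.00
Wall mirror $137.50: home furniture → 9.75% → $13.41
Dress shirt $39.81: clothing, under $250.00 → 0% → $0.00
External SSD (1 TB) $66.37: consumer electronics → 3% → $1.99
Laptop $1821.44: consumer electronics → 3% → $54.64
Total tax = $14.57 + $13.41 + $1.99 + $54.64 = $84.61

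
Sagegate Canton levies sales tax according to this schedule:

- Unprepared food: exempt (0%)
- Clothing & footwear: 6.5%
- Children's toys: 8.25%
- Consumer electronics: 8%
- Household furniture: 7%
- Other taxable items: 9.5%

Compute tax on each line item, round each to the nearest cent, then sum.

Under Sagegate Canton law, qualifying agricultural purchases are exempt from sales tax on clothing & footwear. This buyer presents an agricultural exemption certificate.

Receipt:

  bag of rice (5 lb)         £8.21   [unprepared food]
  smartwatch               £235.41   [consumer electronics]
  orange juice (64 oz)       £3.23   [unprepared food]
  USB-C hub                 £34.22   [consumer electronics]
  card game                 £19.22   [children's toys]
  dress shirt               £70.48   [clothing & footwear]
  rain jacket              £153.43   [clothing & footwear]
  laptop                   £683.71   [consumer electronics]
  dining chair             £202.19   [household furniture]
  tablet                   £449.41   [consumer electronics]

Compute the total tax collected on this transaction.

£127.96

Bag of rice (5 lb) £8.21: unprepared food → 0% → £0.00
Smartwatch £235.41: consumer electronics → 8% → £18.83
Orange juice (64 oz) £3.23: unprepared food → 0% → £0.00
USB-C hub £34.22: consumer electronics → 8% → £2.74
Card game £19.22: children's toys → 8.25% → £1.59
Dress shirt £70.48: clothing & footwear, buyer-exempt → 0% → £0.00
Rain jacket £153.43: clothing & footwear, buyer-exempt → 0% → £0.00
Laptop £683.71: consumer electronics → 8% → £54.70
Dining chair £202.19: household furniture → 7% → £14.15
Tablet £449.41: consumer electronics → 8% → £35.95
Total tax = £18.83 + £2.74 + £1.59 + £54.70 + £14.15 + £35.95 = £127.96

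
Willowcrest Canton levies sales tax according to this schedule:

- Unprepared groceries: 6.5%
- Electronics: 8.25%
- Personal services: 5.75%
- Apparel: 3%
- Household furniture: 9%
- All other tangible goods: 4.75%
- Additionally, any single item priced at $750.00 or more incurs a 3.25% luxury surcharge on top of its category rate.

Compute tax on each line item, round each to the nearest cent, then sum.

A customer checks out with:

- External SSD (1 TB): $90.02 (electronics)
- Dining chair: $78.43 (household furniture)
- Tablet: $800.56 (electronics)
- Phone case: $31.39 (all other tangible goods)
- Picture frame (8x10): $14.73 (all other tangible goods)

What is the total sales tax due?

$108.74

External SSD (1 TB) $90.02: electronics → 8.25% → $7.43
Dining chair $78.43: household furniture → 9% → $7.06
Tablet $800.56: electronics → 8.25% + 3.25% surcharge = 11.5% → $92.06
Phone case $31.39: all other tangible goods → 4.75% → $1.49
Picture frame (8x10) $14.73: all other tangible goods → 4.75% → $0.70
Total tax = $7.43 + $7.06 + $92.06 + $1.49 + $0.70 = $108.74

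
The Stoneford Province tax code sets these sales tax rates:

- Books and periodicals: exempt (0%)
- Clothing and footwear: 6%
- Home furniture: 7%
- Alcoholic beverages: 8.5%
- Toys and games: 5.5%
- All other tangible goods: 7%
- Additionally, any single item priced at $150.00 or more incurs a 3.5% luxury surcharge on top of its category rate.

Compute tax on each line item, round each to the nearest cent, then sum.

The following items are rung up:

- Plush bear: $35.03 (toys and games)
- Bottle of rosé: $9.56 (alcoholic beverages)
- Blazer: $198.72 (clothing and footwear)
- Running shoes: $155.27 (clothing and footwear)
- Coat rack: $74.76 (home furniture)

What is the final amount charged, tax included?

Plush bear $35.03: toys and games → 5.5% → $1.93
Bottle of rosé $9.56: alcoholic beverages → 8.5% → $0.81
Blazer $198.72: clothing and footwear → 6% + 3.5% surcharge = 9.5% → $18.88
Running shoes $155.27: clothing and footwear → 6% + 3.5% surcharge = 9.5% → $14.75
Coat rack $74.76: home furniture → 7% → $5.23
Subtotal = $473.34; tax = $41.60; total due = $514.94

$514.94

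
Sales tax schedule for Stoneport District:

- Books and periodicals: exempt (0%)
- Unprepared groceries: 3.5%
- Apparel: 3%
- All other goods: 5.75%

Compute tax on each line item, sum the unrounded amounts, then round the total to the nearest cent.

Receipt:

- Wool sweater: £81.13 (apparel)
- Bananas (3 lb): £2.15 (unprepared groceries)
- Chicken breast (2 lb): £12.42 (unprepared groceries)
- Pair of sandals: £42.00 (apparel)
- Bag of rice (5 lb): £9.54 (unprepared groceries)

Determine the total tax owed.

£4.54

Wool sweater £81.13: apparel → 3% → £2.4339
Bananas (3 lb) £2.15: unprepared groceries → 3.5% → £0.07525
Chicken breast (2 lb) £12.42: unprepared groceries → 3.5% → £0.4347
Pair of sandals £42.00: apparel → 3% → £1.26
Bag of rice (5 lb) £9.54: unprepared groceries → 3.5% → £0.3339
Unrounded tax sum = £4.53775 → £4.54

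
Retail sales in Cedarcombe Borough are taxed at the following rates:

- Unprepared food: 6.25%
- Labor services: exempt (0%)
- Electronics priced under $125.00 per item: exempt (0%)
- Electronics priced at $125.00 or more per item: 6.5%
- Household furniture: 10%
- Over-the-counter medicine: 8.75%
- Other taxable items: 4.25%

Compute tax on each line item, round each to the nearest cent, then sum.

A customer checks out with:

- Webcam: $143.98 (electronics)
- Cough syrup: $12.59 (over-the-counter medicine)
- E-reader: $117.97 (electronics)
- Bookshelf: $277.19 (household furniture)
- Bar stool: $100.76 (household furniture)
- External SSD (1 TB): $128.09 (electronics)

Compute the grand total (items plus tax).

$837.17

Webcam $143.98: electronics, $125.00 or more → 6.5% → $9.36
Cough syrup $12.59: over-the-counter medicine → 8.75% → $1.10
E-reader $117.97: electronics, under $125.00 → 0% → $0.00
Bookshelf $277.19: household furniture → 10% → $27.72
Bar stool $100.76: household furniture → 10% → $10.08
External SSD (1 TB) $128.09: electronics, $125.00 or more → 6.5% → $8.33
Subtotal = $780.58; tax = $56.59; total due = $837.17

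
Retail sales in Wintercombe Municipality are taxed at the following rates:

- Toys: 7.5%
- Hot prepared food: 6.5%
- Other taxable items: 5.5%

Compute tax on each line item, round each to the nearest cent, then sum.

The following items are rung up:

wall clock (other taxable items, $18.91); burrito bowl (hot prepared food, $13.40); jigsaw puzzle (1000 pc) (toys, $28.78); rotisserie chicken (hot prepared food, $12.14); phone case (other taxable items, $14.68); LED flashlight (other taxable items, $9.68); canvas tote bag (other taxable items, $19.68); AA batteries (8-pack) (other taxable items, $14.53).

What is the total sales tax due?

$8.08

Wall clock $18.91: other taxable items → 5.5% → $1.04
Burrito bowl $13.40: hot prepared food → 6.5% → $0.87
Jigsaw puzzle (1000 pc) $28.78: toys → 7.5% → $2.16
Rotisserie chicken $12.14: hot prepared food → 6.5% → $0.79
Phone case $14.68: other taxable items → 5.5% → $0.81
LED flashlight $9.68: other taxable items → 5.5% → $0.53
Canvas tote bag $19.68: other taxable items → 5.5% → $1.08
AA batteries (8-pack) $14.53: other taxable items → 5.5% → $0.80
Total tax = $1.04 + $0.87 + $2.16 + $0.79 + $0.81 + $0.53 + $1.08 + $0.80 = $8.08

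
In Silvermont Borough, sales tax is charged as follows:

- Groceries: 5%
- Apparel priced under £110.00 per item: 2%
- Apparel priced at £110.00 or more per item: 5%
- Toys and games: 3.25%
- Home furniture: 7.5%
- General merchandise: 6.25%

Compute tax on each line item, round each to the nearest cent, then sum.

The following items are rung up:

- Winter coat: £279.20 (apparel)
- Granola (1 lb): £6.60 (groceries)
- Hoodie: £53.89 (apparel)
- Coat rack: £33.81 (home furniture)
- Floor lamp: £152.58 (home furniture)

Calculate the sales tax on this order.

£29.35

Winter coat £279.20: apparel, £110.00 or more → 5% → £13.96
Granola (1 lb) £6.60: groceries → 5% → £0.33
Hoodie £53.89: apparel, under £110.00 → 2% → £1.08
Coat rack £33.81: home furniture → 7.5% → £2.54
Floor lamp £152.58: home furniture → 7.5% → £11.44
Total tax = £13.96 + £0.33 + £1.08 + £2.54 + £11.44 = £29.35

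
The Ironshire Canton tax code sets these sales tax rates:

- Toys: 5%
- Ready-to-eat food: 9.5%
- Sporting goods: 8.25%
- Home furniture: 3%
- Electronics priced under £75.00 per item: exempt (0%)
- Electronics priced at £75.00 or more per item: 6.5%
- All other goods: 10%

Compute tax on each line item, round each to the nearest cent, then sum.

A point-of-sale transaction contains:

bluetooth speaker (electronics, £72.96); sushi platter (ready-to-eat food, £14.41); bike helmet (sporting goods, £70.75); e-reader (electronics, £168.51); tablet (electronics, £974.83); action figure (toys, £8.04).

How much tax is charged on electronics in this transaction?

Bluetooth speaker £72.96: electronics, under £75.00 → 0% → £0.00
E-reader £168.51: electronics, £75.00 or more → 6.5% → £10.95
Tablet £974.83: electronics, £75.00 or more → 6.5% → £63.36
Tax on electronics = £0.00 + £10.95 + £63.36 = £74.31

£74.31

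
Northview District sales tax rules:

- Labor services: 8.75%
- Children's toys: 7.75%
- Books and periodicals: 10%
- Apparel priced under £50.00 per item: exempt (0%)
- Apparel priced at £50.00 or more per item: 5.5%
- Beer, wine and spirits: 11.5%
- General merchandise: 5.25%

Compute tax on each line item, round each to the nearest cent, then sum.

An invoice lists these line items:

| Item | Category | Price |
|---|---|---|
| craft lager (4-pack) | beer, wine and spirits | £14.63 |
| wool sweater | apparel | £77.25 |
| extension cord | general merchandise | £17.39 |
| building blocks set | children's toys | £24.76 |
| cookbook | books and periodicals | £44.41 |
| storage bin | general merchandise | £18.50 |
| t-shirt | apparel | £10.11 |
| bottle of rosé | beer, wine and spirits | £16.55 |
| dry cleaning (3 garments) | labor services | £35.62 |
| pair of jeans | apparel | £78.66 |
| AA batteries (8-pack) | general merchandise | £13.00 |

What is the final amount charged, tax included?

Craft lager (4-pack) £14.63: beer, wine and spirits → 11.5% → £1.68
Wool sweater £77.25: apparel, £50.00 or more → 5.5% → £4.25
Extension cord £17.39: general merchandise → 5.25% → £0.91
Building blocks set £24.76: children's toys → 7.75% → £1.92
Cookbook £44.41: books and periodicals → 10% → £4.44
Storage bin £18.50: general merchandise → 5.25% → £0.97
T-shirt £10.11: apparel, under £50.00 → 0% → £0.00
Bottle of rosé £16.55: beer, wine and spirits → 11.5% → £1.90
Dry cleaning (3 garments) £35.62: labor services → 8.75% → £3.12
Pair of jeans £78.66: apparel, £50.00 or more → 5.5% → £4.33
AA batteries (8-pack) £13.00: general merchandise → 5.25% → £0.68
Subtotal = £350.88; tax = £24.20; total due = £375.08

£375.08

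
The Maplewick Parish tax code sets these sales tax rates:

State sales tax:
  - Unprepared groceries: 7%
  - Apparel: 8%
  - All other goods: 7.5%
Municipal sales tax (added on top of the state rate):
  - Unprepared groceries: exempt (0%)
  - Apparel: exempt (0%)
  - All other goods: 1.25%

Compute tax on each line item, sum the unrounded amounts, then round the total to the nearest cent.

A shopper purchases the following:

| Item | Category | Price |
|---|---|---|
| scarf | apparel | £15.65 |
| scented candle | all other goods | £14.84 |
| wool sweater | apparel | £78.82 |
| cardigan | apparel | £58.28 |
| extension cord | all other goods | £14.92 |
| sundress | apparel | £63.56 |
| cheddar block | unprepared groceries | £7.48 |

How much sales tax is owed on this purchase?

£20.43

Scarf £15.65: apparel → 8% + 0% municipal = 8% → £1.252
Scented candle £14.84: all other goods → 7.5% + 1.25% municipal = 8.75% → £1.2985
Wool sweater £78.82: apparel → 8% + 0% municipal = 8% → £6.3056
Cardigan £58.28: apparel → 8% + 0% municipal = 8% → £4.6624
Extension cord £14.92: all other goods → 7.5% + 1.25% municipal = 8.75% → £1.3055
Sundress £63.56: apparel → 8% + 0% municipal = 8% → £5.0848
Cheddar block £7.48: unprepared groceries → 7% + 0% municipal = 7% → £0.5236
Unrounded tax sum = £20.4324 → £20.43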